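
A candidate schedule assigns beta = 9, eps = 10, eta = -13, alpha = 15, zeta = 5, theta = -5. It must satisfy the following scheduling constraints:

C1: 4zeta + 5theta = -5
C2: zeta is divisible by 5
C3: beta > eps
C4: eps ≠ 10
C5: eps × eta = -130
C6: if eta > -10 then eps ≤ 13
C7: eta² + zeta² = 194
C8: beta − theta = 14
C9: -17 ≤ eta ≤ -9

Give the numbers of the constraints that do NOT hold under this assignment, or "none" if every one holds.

Constraints 3, 4 do not hold.

C1: 4zeta + 5theta = 4(5) + 5(-5) = -5 — satisfied.
C2: 5 / 5 = 1, so 5 divides 5 — satisfied.
C3: beta = 9, eps = 10; 9 ≤ 10 (want >) — violated.
C4: eps = 10, but 10 is required to differ — violated.
C5: eps × eta = 10 × (-13) = -130 — satisfied.
C6: eta = -13, not > -10; antecedent false, conditional vacuously true — satisfied.
C7: eta² + zeta² = (-13)² + 5² = 169 + 25 = 194 — satisfied.
C8: beta − theta = 9 − (-5) = 14 — satisfied.
C9: eta = -13 lies in [-17, -9] — satisfied.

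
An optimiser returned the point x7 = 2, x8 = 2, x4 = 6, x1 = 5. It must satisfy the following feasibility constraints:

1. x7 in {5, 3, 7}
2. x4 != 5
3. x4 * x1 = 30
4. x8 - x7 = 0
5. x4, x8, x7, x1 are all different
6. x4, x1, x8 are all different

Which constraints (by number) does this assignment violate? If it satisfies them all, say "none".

1. x7 = 2 is not in {5, 3, 7} — violated.
2. x4 = 6, and 6 ≠ 5 — OK.
3. x4 * x1 = 6 * 5 = 30 — OK.
4. x8 - x7 = 2 - 2 = 0 — OK.
5. x8 = x7 = 2, not all different — violated.
6. values 6, 5, 2 are pairwise distinct — OK.

No — constraints 1, 5 are not satisfied.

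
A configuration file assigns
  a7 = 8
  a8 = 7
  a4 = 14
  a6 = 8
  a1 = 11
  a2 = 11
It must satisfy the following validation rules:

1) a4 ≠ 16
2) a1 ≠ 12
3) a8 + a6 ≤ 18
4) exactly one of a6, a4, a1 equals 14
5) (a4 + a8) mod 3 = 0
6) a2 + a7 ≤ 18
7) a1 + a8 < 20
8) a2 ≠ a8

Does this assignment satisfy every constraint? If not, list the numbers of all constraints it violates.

Constraint 6 is violated.

1) a4 = 14, and 14 ≠ 16 — holds.
2) a1 = 11, and 11 ≠ 12 — holds.
3) a8 + a6 = 7 + 8 = 15; 15 ≤ 18 — holds.
4) a6=8, a4=14, a1=11; 1 of them equals 14 — holds.
5) a4 + a8 = 21; 21 mod 3 = 0 — holds.
6) a2 + a7 = 11 + 8 = 19; 19 > 18, bound 18 not met — fails.
7) a1 + a8 = 11 + 7 = 18; 18 < 20 — holds.
8) a2 = 11, a8 = 7; distinct — holds.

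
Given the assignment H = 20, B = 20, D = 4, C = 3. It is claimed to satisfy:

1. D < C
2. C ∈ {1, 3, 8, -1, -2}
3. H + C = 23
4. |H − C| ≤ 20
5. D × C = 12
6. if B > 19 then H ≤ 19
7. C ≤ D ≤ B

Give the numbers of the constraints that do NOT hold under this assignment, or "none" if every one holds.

Violated: 1, 6.

1. D = 4, C = 3; 4 ≥ 3 (want <) — does not hold.
2. C = 3 is in {1, 3, 8, -1, -2} — holds.
3. H + C = 20 + 3 = 23 — holds.
4. |20 − 3| = 17; 17 ≤ 20 — holds.
5. D × C = 4 × 3 = 12 — holds.
6. B = 20 > 19, so we need H ≤ 19; but H = 20 > 19 — does not hold.
7. values 3 ≤ 4 ≤ 20 — holds.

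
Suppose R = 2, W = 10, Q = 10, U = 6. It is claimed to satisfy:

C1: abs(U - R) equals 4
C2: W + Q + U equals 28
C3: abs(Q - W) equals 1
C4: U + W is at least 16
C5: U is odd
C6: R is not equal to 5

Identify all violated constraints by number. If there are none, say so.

C1: abs(6 - 2) = 4  yes
C2: W + Q + U = 10 + 10 + 6 = 26, not 28  no
C3: abs(10 - 10) = 0, not 1  no
C4: U + W = 6 + 10 = 16; 16 ≥ 16  yes
C5: U = 6 is even  no
C6: R = 2, and 2 ≠ 5  yes

Constraints 2, 3, 5 do not hold.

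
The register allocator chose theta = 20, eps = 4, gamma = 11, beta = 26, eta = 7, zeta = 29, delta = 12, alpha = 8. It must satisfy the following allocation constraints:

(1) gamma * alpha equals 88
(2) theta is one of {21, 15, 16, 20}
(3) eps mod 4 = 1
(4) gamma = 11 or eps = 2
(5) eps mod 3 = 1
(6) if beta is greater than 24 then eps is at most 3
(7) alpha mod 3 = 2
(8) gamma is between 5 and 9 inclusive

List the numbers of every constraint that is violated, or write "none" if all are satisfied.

(1) gamma * alpha = 11 * 8 = 88 — holds.
(2) theta = 20 is in {21, 15, 16, 20} — holds.
(3) 4 mod 4 = 0, not 1 — fails.
(4) gamma = 11 = 11 (first disjunct) — holds.
(5) 4 mod 3 = 1 — holds.
(6) beta = 26 > 24, so we need eps ≤ 3; but eps = 4 > 3 — fails.
(7) 8 mod 3 = 2 — holds.
(8) gamma = 11 is outside [5, 9] — fails.

No — constraints 3, 6, and 8 are not satisfied.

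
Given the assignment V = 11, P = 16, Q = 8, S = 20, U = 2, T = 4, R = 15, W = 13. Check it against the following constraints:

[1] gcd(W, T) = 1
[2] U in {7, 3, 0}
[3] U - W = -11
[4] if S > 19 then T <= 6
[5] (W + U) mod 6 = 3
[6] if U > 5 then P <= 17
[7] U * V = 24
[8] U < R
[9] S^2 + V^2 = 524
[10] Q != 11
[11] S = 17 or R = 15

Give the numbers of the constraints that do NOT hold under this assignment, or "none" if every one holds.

[1] gcd(13, 4) = 1 — holds.
[2] U = 2 is not in {7, 3, 0} — fails.
[3] U - W = 2 - 13 = -11 — holds.
[4] S = 20 > 19, so we need T ≤ 6; T = 4 ≤ 6 — holds.
[5] W + U = 15; 15 mod 6 = 3 — holds.
[6] U = 2, not > 5; antecedent false, conditional vacuously true — holds.
[7] U * V = 2 * 11 = 22, not 24 — fails.
[8] U = 2, R = 15; 2 < 15 — holds.
[9] S^2 + V^2 = 20^2 + 11^2 = 400 + 121 = 521, not 524 — fails.
[10] Q = 8, and 8 ≠ 11 — holds.
[11] S = 20 ≠ 17, but R = 15 = 15 (second disjunct) — holds.

Violated: 2, 7, 9.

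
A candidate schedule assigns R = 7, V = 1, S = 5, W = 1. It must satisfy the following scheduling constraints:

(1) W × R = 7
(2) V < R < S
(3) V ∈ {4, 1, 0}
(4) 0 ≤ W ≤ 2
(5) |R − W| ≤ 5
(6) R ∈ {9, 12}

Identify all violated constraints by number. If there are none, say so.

(1) W × R = 1 × 7 = 7  holds
(2) values 1, 7, 5; R = 7 is not < S = 5  fails
(3) V = 1 is in {4, 1, 0}  holds
(4) W = 1 lies in [0, 2]  holds
(5) |7 − 1| = 6; 6 > 5, exceeds bound 5  fails
(6) R = 7 is not in {9, 12}  fails

Constraints 2, 5, and 6 do not hold.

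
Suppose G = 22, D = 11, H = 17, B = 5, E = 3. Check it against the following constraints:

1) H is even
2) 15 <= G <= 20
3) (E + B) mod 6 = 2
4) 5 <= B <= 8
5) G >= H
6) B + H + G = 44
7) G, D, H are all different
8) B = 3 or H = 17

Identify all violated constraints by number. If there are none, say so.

1) H = 17 is odd — fails.
2) G = 22 is outside [15, 20] — fails.
3) E + B = 8; 8 mod 6 = 2 — holds.
4) B = 5 lies in [5, 8] — holds.
5) G = 22, H = 17; 22 ≥ 17 — holds.
6) B + H + G = 5 + 17 + 22 = 44 — holds.
7) values 22, 11, 17 are pairwise distinct — holds.
8) B = 5 ≠ 3, but H = 17 = 17 (second disjunct) — holds.

No — constraints 1 and 2 are not satisfied.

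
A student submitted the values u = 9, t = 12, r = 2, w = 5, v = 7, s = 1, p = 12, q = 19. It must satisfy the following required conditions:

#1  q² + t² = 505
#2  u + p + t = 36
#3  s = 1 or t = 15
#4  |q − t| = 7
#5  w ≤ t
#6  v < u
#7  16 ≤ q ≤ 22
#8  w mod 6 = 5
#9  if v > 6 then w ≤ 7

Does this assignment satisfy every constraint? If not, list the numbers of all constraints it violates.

#1 q² + t² = 19² + 12² = 361 + 144 = 505 — OK.
#2 u + p + t = 9 + 12 + 12 = 33, not 36 — violated.
#3 s = 1 = 1 (first disjunct) — OK.
#4 |19 − 12| = 7 — OK.
#5 w = 5, t = 12; 5 ≤ 12 — OK.
#6 v = 7, u = 9; 7 < 9 — OK.
#7 q = 19 lies in [16, 22] — OK.
#8 5 mod 6 = 5 — OK.
#9 v = 7 > 6, so we need w ≤ 7; w = 5 ≤ 7 — OK.

The assignment fails constraint 2.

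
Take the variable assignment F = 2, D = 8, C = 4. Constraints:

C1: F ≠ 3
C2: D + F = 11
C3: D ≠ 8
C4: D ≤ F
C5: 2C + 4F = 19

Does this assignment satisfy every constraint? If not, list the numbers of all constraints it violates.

No — constraints 2, 3, 4, 5 are not satisfied.

C1: F = 2, and 2 ≠ 3 — OK.
C2: D + F = 8 + 2 = 10, not 11 — violated.
C3: D = 8, but 8 is required to differ — violated.
C4: D = 8, F = 2; 8 > 2 (want ≤) — violated.
C5: 2C + 4F = 2(4) + 4(2) = 16, not 19 — violated.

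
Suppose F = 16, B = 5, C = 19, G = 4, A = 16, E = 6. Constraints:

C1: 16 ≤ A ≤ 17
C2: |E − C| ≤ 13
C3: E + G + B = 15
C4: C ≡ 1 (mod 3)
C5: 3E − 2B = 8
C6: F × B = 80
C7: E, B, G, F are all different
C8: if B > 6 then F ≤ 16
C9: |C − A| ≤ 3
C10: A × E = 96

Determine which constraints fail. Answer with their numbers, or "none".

Yes — all constraints hold.

C1: A = 16 lies in [16, 17] — OK.
C2: |6 − 19| = 13; 13 ≤ 13 — OK.
C3: E + G + B = 6 + 4 + 5 = 15 — OK.
C4: 19 mod 3 = 1 — OK.
C5: 3E − 2B = 3(6) − 2(5) = 8 — OK.
C6: F × B = 16 × 5 = 80 — OK.
C7: values 6, 5, 4, 16 are pairwise distinct — OK.
C8: B = 5, not > 6; antecedent false, conditional vacuously true — OK.
C9: |19 − 16| = 3; 3 ≤ 3 — OK.
C10: A × E = 16 × 6 = 96 — OK.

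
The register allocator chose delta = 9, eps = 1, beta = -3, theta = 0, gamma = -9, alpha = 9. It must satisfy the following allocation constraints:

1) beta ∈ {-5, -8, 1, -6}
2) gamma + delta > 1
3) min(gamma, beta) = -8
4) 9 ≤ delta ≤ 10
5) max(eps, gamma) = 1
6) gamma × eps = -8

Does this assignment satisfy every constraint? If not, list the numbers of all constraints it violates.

Constraints 1, 2, 3, and 6 do not hold.

1) beta = -3 is not in {-5, -8, 1, -6} — violated.
2) gamma + delta = -9 + 9 = 0; 0 ≤ 1, bound 1 not met — violated.
3) min(-9, -3) = -9, not -8 — violated.
4) delta = 9 lies in [9, 10] — satisfied.
5) max(1, -9) = 1 — satisfied.
6) gamma × eps = -9 × 1 = -9, not -8 — violated.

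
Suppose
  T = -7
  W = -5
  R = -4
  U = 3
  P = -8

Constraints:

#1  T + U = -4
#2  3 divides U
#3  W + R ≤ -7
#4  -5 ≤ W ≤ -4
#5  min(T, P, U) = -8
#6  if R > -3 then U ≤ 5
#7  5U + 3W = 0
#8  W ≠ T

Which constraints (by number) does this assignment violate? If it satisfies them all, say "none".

#1 T + U = -7 + 3 = -4 — holds.
#2 3 / 3 = 1, so 3 divides 3 — holds.
#3 W + R = -5 + (-4) = -9; -9 ≤ -7 — holds.
#4 W = -5 lies in [-5, -4] — holds.
#5 min(-7, -8, 3) = -8 — holds.
#6 R = -4, not > -3; antecedent false, conditional vacuously true — holds.
#7 5U + 3W = 5(3) + 3(-5) = 0 — holds.
#8 W = -5, T = -7; distinct — holds.

No violations.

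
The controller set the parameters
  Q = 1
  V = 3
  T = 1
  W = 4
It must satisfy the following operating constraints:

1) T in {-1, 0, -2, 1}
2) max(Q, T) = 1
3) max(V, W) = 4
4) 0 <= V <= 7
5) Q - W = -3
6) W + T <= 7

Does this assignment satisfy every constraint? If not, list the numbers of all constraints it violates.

1) T = 1 is in {-1, 0, -2, 1} — holds.
2) max(1, 1) = 1 — holds.
3) max(3, 4) = 4 — holds.
4) V = 3 lies in [0, 7] — holds.
5) Q - W = 1 - 4 = -3 — holds.
6) W + T = 4 + 1 = 5; 5 ≤ 7 — holds.

All constraints are satisfied.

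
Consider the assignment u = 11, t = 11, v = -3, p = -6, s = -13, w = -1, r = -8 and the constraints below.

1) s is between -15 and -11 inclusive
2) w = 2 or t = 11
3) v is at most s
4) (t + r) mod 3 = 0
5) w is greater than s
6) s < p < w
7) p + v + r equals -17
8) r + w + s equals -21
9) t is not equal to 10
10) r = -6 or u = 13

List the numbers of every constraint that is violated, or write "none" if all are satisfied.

Constraints 3, 8, and 10 are violated.

1) s = -13 lies in [-15, -11] — satisfied.
2) w = -1 ≠ 2, but t = 11 = 11 (second disjunct) — satisfied.
3) v = -3, s = -13; -3 > -13 (want ≤) — violated.
4) t + r = 3; 3 mod 3 = 0 — satisfied.
5) w = -1, s = -13; -1 > -13 — satisfied.
6) values -13 < -6 < -1 — satisfied.
7) p + v + r = -6 + (-3) + (-8) = -17 — satisfied.
8) r + w + s = -8 + (-1) + (-13) = -22, not -21 — violated.
9) t = 11, and 11 ≠ 10 — satisfied.
10) r = -8 ≠ -6 and u = 11 ≠ 13; both disjuncts false — violated.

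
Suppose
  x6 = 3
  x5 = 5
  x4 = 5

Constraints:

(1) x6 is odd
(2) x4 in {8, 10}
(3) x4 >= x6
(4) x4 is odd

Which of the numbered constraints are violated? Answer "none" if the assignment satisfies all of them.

(1) x6 = 3 is odd  ✓
(2) x4 = 5 is not in {8, 10}  ✗
(3) x4 = 5, x6 = 3; 5 ≥ 3  ✓
(4) x4 = 5 is odd  ✓

Constraint 2 does not hold.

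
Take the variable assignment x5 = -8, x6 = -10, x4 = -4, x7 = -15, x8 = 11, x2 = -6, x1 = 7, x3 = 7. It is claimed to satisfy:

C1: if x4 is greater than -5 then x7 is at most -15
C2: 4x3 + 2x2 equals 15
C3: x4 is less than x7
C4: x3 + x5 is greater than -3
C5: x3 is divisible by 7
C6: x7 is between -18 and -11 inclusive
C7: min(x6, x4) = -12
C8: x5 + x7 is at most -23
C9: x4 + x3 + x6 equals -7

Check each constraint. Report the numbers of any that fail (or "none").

C1: x4 = -4 > -5, so we need x7 ≤ -15; x7 = -15 ≤ -15 — holds.
C2: 4x3 + 2x2 = 4(7) + 2(-6) = 16, not 15 — does not hold.
C3: x4 = -4, x7 = -15; -4 ≥ -15 (want <) — does not hold.
C4: x3 + x5 = 7 + (-8) = -1; -1 > -3 — holds.
C5: 7 / 7 = 1, so 7 divides 7 — holds.
C6: x7 = -15 lies in [-18, -11] — holds.
C7: min(-10, -4) = -10, not -12 — does not hold.
C8: x5 + x7 = -8 + (-15) = -23; -23 ≤ -23 — holds.
C9: x4 + x3 + x6 = -4 + 7 + (-10) = -7 — holds.

Constraints 2, 3, 7 do not hold.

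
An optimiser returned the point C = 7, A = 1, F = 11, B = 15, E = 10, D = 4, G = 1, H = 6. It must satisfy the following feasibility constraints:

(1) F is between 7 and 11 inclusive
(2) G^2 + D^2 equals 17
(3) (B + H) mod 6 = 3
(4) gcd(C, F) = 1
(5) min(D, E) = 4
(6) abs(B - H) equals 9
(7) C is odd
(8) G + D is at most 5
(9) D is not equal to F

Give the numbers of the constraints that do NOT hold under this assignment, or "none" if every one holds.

Yes — all constraints hold.

(1) F = 11 lies in [7, 11] — holds.
(2) G^2 + D^2 = 1^2 + 4^2 = 1 + 16 = 17 — holds.
(3) B + H = 21; 21 mod 6 = 3 — holds.
(4) gcd(7, 11) = 1 — holds.
(5) min(4, 10) = 4 — holds.
(6) abs(15 - 6) = 9 — holds.
(7) C = 7 is odd — holds.
(8) G + D = 1 + 4 = 5; 5 ≤ 5 — holds.
(9) D = 4, F = 11; distinct — holds.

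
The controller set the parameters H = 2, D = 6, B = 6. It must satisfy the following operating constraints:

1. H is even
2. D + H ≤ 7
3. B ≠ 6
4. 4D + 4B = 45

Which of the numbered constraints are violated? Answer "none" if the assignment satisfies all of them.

1. H = 2 is even  ✔
2. D + H = 6 + 2 = 8; 8 > 7, bound 7 not met  ✘
3. B = 6, but 6 is required to differ  ✘
4. 4D + 4B = 4(6) + 4(6) = 48, not 45  ✘

The assignment fails constraints 2, 3, and 4.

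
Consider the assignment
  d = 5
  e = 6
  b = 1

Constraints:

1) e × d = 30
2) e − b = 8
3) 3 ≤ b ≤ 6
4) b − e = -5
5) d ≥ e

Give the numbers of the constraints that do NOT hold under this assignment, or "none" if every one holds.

1) e × d = 6 × 5 = 30  holds
2) e − b = 6 − 1 = 5, not 8  fails
3) b = 1 is outside [3, 6]  fails
4) b − e = 1 − 6 = -5  holds
5) d = 5, e = 6; 5 < 6 (want ≥)  fails

Constraints 2, 3, and 5 are violated.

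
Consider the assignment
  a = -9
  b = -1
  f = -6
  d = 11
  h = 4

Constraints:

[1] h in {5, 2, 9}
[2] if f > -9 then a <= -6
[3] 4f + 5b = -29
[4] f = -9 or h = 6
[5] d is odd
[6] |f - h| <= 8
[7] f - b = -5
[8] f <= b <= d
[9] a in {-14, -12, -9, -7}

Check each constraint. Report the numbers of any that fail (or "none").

Violated: 1, 4, 6.

[1] h = 4 is not in {5, 2, 9}  false
[2] f = -6 > -9, so we need a ≤ -6; a = -9 ≤ -6  true
[3] 4f + 5b = 4(-6) + 5(-1) = -29  true
[4] f = -6 ≠ -9 and h = 4 ≠ 6; both disjuncts false  false
[5] d = 11 is odd  true
[6] |-6 - 4| = 10; 10 > 8, exceeds bound 8  false
[7] f - b = -6 - (-1) = -5  true
[8] values -6 <= -1 <= 11  true
[9] a = -9 is in {-14, -12, -9, -7}  true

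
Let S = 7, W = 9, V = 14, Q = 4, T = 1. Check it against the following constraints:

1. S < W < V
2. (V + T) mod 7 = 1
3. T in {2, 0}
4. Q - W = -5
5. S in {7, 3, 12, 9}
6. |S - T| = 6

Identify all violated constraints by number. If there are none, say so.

1. values 7 < 9 < 14 — OK.
2. V + T = 15; 15 mod 7 = 1 — OK.
3. T = 1 is not in {2, 0} — violated.
4. Q - W = 4 - 9 = -5 — OK.
5. S = 7 is in {7, 3, 12, 9} — OK.
6. |7 - 1| = 6 — OK.

Constraint 3 does not hold.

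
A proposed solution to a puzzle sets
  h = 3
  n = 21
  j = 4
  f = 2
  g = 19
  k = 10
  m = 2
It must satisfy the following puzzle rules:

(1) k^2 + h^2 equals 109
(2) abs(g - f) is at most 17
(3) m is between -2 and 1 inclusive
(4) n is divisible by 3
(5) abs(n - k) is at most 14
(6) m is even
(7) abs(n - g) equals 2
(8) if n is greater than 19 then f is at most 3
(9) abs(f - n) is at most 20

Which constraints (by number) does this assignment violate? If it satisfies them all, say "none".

Constraint 3 is violated.

(1) k^2 + h^2 = 10^2 + 3^2 = 100 + 9 = 109 — OK.
(2) abs(19 - 2) = 17; 17 ≤ 17 — OK.
(3) m = 2 is outside [-2, 1] — violated.
(4) 21 / 3 = 7, so 3 divides 21 — OK.
(5) abs(21 - 10) = 11; 11 ≤ 14 — OK.
(6) m = 2 is even — OK.
(7) abs(21 - 19) = 2 — OK.
(8) n = 21 > 19, so we need f ≤ 3; f = 2 ≤ 3 — OK.
(9) abs(2 - 21) = 19; 19 ≤ 20 — OK.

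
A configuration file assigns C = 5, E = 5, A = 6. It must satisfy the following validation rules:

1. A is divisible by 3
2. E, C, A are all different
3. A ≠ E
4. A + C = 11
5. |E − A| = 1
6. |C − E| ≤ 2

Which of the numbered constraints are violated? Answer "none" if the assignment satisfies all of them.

Constraint 2 does not hold.

1. 6 / 3 = 2, so 3 divides 6 — OK.
2. E = C = 5, not all different — violated.
3. A = 6, E = 5; distinct — OK.
4. A + C = 6 + 5 = 11 — OK.
5. |5 − 6| = 1 — OK.
6. |5 − 5| = 0; 0 ≤ 2 — OK.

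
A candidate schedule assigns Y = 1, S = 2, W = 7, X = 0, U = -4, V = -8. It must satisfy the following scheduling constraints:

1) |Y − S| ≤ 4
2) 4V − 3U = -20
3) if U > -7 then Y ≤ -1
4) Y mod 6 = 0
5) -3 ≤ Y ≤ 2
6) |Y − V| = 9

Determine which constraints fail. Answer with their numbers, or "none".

Constraints 3 and 4 do not hold.

1) |1 − 2| = 1; 1 ≤ 4  ✔
2) 4V − 3U = 4(-8) − 3(-4) = -20  ✔
3) U = -4 > -7, so we need Y ≤ -1; but Y = 1 > -1  ✘
4) 1 mod 6 = 1, not 0  ✘
5) Y = 1 lies in [-3, 2]  ✔
6) |1 − (-8)| = 9  ✔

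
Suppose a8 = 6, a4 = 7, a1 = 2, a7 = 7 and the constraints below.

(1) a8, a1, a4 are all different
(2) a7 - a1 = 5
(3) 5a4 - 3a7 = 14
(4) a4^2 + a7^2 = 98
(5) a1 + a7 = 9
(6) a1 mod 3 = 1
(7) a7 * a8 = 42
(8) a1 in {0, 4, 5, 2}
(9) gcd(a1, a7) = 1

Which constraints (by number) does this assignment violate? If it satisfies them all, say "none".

No — constraint 6 is not satisfied.

(1) values 6, 2, 7 are pairwise distinct  holds
(2) a7 - a1 = 7 - 2 = 5  holds
(3) 5a4 - 3a7 = 5(7) - 3(7) = 14  holds
(4) a4^2 + a7^2 = 7^2 + 7^2 = 49 + 49 = 98  holds
(5) a1 + a7 = 2 + 7 = 9  holds
(6) 2 mod 3 = 2, not 1  fails
(7) a7 * a8 = 7 * 6 = 42  holds
(8) a1 = 2 is in {0, 4, 5, 2}  holds
(9) gcd(2, 7) = 1  holds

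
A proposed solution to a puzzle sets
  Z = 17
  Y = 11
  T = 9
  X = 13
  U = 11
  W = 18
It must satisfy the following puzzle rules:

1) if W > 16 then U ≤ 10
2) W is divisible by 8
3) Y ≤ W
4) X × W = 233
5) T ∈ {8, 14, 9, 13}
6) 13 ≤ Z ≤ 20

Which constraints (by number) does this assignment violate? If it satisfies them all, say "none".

1) W = 18 > 16, so we need U ≤ 10; but U = 11 > 10  fails
2) 18 = 8×2 + 2, so 8 does not divide 18  fails
3) Y = 11, W = 18; 11 ≤ 18  holds
4) X × W = 13 × 18 = 234, not 233  fails
5) T = 9 is in {8, 14, 9, 13}  holds
6) Z = 17 lies in [13, 20]  holds

Violated: 1, 2, 4.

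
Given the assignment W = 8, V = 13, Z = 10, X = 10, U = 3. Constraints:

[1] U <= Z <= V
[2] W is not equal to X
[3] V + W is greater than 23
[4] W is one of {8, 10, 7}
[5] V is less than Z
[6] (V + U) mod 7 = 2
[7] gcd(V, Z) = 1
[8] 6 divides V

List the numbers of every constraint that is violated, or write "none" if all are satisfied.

[1] values 3 <= 10 <= 13 — holds.
[2] W = 8, X = 10; distinct — holds.
[3] V + W = 13 + 8 = 21; 21 ≤ 23, bound 23 not met — fails.
[4] W = 8 is in {8, 10, 7} — holds.
[5] V = 13, Z = 10; 13 ≥ 10 (want <) — fails.
[6] V + U = 16; 16 mod 7 = 2 — holds.
[7] gcd(13, 10) = 1 — holds.
[8] 13 = 6*2 + 1, so 6 does not divide 13 — fails.

Violated: 3, 5, and 8.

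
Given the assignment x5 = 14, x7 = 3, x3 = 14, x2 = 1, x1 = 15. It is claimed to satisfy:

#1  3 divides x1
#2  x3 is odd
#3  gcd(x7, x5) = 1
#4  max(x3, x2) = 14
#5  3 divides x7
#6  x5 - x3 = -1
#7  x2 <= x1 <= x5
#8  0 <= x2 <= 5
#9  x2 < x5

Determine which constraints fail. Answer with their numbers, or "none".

Violated: 2, 6, and 7.

#1 15 / 3 = 5, so 3 divides 15  true
#2 x3 = 14 is even  false
#3 gcd(3, 14) = 1  true
#4 max(14, 1) = 14  true
#5 3 / 3 = 1, so 3 divides 3  true
#6 x5 - x3 = 14 - 14 = 0, not -1  false
#7 values 1, 15, 14; x1 = 15 is not <= x5 = 14  false
#8 x2 = 1 lies in [0, 5]  true
#9 x2 = 1, x5 = 14; 1 < 14  true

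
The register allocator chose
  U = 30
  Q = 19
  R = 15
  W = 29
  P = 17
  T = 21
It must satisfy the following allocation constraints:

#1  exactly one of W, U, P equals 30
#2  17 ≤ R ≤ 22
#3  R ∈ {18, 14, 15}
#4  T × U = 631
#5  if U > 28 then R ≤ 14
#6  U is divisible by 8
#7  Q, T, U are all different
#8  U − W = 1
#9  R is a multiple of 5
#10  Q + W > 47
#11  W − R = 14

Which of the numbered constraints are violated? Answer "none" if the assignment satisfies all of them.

#1 W=29, U=30, P=17; 1 of them equals 30  ✓
#2 R = 15 is outside [17, 22]  ✗
#3 R = 15 is in {18, 14, 15}  ✓
#4 T × U = 21 × 30 = 630, not 631  ✗
#5 U = 30 > 28, so we need R ≤ 14; but R = 15 > 14  ✗
#6 30 = 8×3 + 6, so 8 does not divide 30  ✗
#7 values 19, 21, 30 are pairwise distinct  ✓
#8 U − W = 30 − 29 = 1  ✓
#9 15 / 5 = 3, so 5 divides 15  ✓
#10 Q + W = 19 + 29 = 48; 48 > 47  ✓
#11 W − R = 29 − 15 = 14  ✓

No — constraints 2, 4, 5, 6 are not satisfied.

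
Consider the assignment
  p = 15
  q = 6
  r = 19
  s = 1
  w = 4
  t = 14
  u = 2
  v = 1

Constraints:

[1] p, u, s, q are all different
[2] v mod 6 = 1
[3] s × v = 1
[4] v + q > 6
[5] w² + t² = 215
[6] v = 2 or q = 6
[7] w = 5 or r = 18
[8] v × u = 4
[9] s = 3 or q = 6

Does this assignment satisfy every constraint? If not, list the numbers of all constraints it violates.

[1] values 15, 2, 1, 6 are pairwise distinct  ✓
[2] 1 mod 6 = 1  ✓
[3] s × v = 1 × 1 = 1  ✓
[4] v + q = 1 + 6 = 7; 7 > 6  ✓
[5] w² + t² = 4² + 14² = 16 + 196 = 212, not 215  ✗
[6] v = 1 ≠ 2, but q = 6 = 6 (second disjunct)  ✓
[7] w = 4 ≠ 5 and r = 19 ≠ 18; both disjuncts false  ✗
[8] v × u = 1 × 2 = 2, not 4  ✗
[9] s = 1 ≠ 3, but q = 6 = 6 (second disjunct)  ✓

The assignment fails constraints 5, 7, and 8.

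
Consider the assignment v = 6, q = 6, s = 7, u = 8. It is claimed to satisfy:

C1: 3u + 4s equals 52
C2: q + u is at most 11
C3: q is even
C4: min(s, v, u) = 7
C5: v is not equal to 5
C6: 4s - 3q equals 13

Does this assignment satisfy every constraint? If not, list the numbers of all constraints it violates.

C1: 3u + 4s = 3(8) + 4(7) = 52 — holds.
C2: q + u = 6 + 8 = 14; 14 > 11, bound 11 not met — fails.
C3: q = 6 is even — holds.
C4: min(7, 6, 8) = 6, not 7 — fails.
C5: v = 6, and 6 ≠ 5 — holds.
C6: 4s - 3q = 4(7) - 3(6) = 10, not 13 — fails.

Violated: 2, 4, and 6.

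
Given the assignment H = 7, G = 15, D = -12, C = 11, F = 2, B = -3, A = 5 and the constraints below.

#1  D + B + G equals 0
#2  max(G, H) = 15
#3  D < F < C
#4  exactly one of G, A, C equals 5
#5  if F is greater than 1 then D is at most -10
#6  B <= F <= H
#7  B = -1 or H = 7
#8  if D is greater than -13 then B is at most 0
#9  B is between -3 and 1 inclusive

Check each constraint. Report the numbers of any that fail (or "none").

No violations.

#1 D + B + G = -12 + (-3) + 15 = 0 — holds.
#2 max(15, 7) = 15 — holds.
#3 values -12 < 2 < 11 — holds.
#4 G=15, A=5, C=11; 1 of them equals 5 — holds.
#5 F = 2 > 1, so we need D ≤ -10; D = -12 ≤ -10 — holds.
#6 values -3 <= 2 <= 7 — holds.
#7 B = -3 ≠ -1, but H = 7 = 7 (second disjunct) — holds.
#8 D = -12 > -13, so we need B ≤ 0; B = -3 ≤ 0 — holds.
#9 B = -3 lies in [-3, 1] — holds.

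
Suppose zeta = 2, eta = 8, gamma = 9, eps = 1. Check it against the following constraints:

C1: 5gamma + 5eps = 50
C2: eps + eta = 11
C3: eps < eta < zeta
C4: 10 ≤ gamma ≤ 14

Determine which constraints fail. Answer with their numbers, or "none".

No — constraints 2, 3, 4 are not satisfied.

C1: 5gamma + 5eps = 5(9) + 5(1) = 50 — holds.
C2: eps + eta = 1 + 8 = 9, not 11 — does not hold.
C3: values 1, 8, 2; eta = 8 is not < zeta = 2 — does not hold.
C4: gamma = 9 is outside [10, 14] — does not hold.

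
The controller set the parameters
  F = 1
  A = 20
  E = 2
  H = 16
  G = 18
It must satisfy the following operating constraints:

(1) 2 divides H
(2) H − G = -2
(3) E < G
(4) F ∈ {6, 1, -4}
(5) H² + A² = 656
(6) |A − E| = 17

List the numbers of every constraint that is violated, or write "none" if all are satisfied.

(1) 16 / 2 = 8, so 2 divides 16  holds
(2) H − G = 16 − 18 = -2  holds
(3) E = 2, G = 18; 2 < 18  holds
(4) F = 1 is in {6, 1, -4}  holds
(5) H² + A² = 16² + 20² = 256 + 400 = 656  holds
(6) |20 − 2| = 18, not 17  fails

The assignment fails constraint 6.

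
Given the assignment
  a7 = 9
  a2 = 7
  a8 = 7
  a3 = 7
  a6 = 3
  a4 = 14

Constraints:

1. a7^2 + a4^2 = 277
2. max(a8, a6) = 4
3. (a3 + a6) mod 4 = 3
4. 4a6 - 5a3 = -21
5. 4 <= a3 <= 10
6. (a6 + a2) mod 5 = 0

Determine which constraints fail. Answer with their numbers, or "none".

Violated: 2, 3, and 4.

1. a7^2 + a4^2 = 9^2 + 14^2 = 81 + 196 = 277  true
2. max(7, 3) = 7, not 4  false
3. a3 + a6 = 10; 10 mod 4 = 2, not 3  false
4. 4a6 - 5a3 = 4(3) - 5(7) = -23, not -21  false
5. a3 = 7 lies in [4, 10]  true
6. a6 + a2 = 10; 10 mod 5 = 0  true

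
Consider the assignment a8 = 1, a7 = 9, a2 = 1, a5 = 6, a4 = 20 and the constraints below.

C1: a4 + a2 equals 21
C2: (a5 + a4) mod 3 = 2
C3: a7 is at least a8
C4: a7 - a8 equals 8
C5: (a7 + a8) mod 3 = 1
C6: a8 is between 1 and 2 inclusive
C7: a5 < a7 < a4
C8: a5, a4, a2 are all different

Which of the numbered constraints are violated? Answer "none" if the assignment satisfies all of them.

C1: a4 + a2 = 20 + 1 = 21 — holds.
C2: a5 + a4 = 26; 26 mod 3 = 2 — holds.
C3: a7 = 9, a8 = 1; 9 ≥ 1 — holds.
C4: a7 - a8 = 9 - 1 = 8 — holds.
C5: a7 + a8 = 10; 10 mod 3 = 1 — holds.
C6: a8 = 1 lies in [1, 2] — holds.
C7: values 6 < 9 < 20 — holds.
C8: values 6, 20, 1 are pairwise distinct — holds.

The assignment satisfies every constraint.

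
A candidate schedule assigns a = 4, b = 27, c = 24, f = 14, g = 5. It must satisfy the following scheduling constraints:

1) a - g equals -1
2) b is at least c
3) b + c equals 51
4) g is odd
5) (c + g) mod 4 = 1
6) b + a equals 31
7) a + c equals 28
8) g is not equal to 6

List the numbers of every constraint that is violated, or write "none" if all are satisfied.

No violations.

1) a - g = 4 - 5 = -1  yes
2) b = 27, c = 24; 27 ≥ 24  yes
3) b + c = 27 + 24 = 51  yes
4) g = 5 is odd  yes
5) c + g = 29; 29 mod 4 = 1  yes
6) b + a = 27 + 4 = 31  yes
7) a + c = 4 + 24 = 28  yes
8) g = 5, and 5 ≠ 6  yes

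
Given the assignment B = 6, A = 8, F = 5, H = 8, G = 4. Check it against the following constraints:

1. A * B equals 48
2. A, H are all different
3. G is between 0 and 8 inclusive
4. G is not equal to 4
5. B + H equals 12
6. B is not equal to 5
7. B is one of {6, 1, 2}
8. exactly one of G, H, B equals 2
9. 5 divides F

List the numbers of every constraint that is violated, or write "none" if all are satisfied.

No — constraints 2, 4, 5, and 8 are not satisfied.

1. A * B = 8 * 6 = 48 — satisfied.
2. A = H = 8, not all different — violated.
3. G = 4 lies in [0, 8] — satisfied.
4. G = 4, but 4 is required to differ — violated.
5. B + H = 6 + 8 = 14, not 12 — violated.
6. B = 6, and 6 ≠ 5 — satisfied.
7. B = 6 is in {6, 1, 2} — satisfied.
8. G=4, H=8, B=6; 0 of them equal 2, not exactly one — violated.
9. 5 / 5 = 1, so 5 divides 5 — satisfied.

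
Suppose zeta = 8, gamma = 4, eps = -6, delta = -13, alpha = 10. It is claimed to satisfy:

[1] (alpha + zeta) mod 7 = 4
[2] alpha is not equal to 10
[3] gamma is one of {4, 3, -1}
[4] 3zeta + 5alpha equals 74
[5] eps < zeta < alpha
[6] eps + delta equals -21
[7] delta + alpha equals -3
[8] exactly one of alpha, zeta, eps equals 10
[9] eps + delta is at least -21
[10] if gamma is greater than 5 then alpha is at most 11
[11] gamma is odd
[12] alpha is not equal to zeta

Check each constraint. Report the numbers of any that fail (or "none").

Constraints 2, 6, and 11 do not hold.

[1] alpha + zeta = 18; 18 mod 7 = 4 — holds.
[2] alpha = 10, but 10 is required to differ — does not hold.
[3] gamma = 4 is in {4, 3, -1} — holds.
[4] 3zeta + 5alpha = 3(8) + 5(10) = 74 — holds.
[5] values -6 < 8 < 10 — holds.
[6] eps + delta = -6 + (-13) = -19, not -21 — does not hold.
[7] delta + alpha = -13 + 10 = -3 — holds.
[8] alpha=10, zeta=8, eps=-6; 1 of them equals 10 — holds.
[9] eps + delta = -6 + (-13) = -19; -19 ≥ -21 — holds.
[10] gamma = 4, not > 5; antecedent false, conditional vacuously true — holds.
[11] gamma = 4 is even — does not hold.
[12] alpha = 10, zeta = 8; distinct — holds.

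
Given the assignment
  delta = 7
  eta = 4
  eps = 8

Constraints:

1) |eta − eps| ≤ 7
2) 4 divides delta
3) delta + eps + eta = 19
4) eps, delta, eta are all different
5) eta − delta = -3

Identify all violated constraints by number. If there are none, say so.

1) |4 − 8| = 4; 4 ≤ 7  yes
2) 7 = 4×1 + 3, so 4 does not divide 7  no
3) delta + eps + eta = 7 + 8 + 4 = 19  yes
4) values 8, 7, 4 are pairwise distinct  yes
5) eta − delta = 4 − 7 = -3  yes

Constraint 2 does not hold.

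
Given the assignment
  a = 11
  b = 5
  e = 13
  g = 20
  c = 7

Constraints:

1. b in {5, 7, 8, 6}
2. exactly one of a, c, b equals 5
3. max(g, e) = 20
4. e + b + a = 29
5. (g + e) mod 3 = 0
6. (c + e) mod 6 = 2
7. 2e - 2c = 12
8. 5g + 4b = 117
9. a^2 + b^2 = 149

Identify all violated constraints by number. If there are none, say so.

Constraints 8, 9 are violated.

1. b = 5 is in {5, 7, 8, 6}  yes
2. a=11, c=7, b=5; 1 of them equals 5  yes
3. max(20, 13) = 20  yes
4. e + b + a = 13 + 5 + 11 = 29  yes
5. g + e = 33; 33 mod 3 = 0  yes
6. c + e = 20; 20 mod 6 = 2  yes
7. 2e - 2c = 2(13) - 2(7) = 12  yes
8. 5g + 4b = 5(20) + 4(5) = 120, not 117  no
9. a^2 + b^2 = 11^2 + 5^2 = 121 + 25 = 146, not 149  no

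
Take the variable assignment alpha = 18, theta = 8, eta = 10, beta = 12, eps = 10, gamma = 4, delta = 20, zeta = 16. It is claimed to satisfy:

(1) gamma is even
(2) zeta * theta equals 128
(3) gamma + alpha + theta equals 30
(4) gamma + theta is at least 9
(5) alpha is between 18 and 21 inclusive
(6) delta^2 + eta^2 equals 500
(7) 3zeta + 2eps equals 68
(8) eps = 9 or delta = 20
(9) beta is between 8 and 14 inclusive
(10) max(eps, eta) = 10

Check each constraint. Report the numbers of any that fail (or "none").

(1) gamma = 4 is even  ✓
(2) zeta * theta = 16 * 8 = 128  ✓
(3) gamma + alpha + theta = 4 + 18 + 8 = 30  ✓
(4) gamma + theta = 4 + 8 = 12; 12 ≥ 9  ✓
(5) alpha = 18 lies in [18, 21]  ✓
(6) delta^2 + eta^2 = 20^2 + 10^2 = 400 + 100 = 500  ✓
(7) 3zeta + 2eps = 3(16) + 2(10) = 68  ✓
(8) eps = 10 ≠ 9, but delta = 20 = 20 (second disjunct)  ✓
(9) beta = 12 lies in [8, 14]  ✓
(10) max(10, 10) = 10  ✓

Yes — all constraints hold.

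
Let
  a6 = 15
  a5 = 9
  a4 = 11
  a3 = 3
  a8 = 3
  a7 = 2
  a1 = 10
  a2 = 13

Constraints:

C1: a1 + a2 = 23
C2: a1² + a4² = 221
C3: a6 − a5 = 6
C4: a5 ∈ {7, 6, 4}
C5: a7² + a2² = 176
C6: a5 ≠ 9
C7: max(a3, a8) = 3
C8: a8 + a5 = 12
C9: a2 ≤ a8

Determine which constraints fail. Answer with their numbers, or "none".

C1: a1 + a2 = 10 + 13 = 23  holds
C2: a1² + a4² = 10² + 11² = 100 + 121 = 221  holds
C3: a6 − a5 = 15 − 9 = 6  holds
C4: a5 = 9 is not in {7, 6, 4}  fails
C5: a7² + a2² = 2² + 13² = 4 + 169 = 173, not 176  fails
C6: a5 = 9, but 9 is required to differ  fails
C7: max(3, 3) = 3  holds
C8: a8 + a5 = 3 + 9 = 12  holds
C9: a2 = 13, a8 = 3; 13 > 3 (want ≤)  fails

Constraints 4, 5, 6, and 9 are violated.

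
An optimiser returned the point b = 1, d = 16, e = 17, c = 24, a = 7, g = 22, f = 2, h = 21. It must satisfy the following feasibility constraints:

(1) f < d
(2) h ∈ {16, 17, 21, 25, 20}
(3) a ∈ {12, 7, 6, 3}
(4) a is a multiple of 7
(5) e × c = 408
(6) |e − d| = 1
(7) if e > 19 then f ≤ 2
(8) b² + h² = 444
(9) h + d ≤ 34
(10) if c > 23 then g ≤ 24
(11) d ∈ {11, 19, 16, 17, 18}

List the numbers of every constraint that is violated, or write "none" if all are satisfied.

(1) f = 2, d = 16; 2 < 16 — OK.
(2) h = 21 is in {16, 17, 21, 25, 20} — OK.
(3) a = 7 is in {12, 7, 6, 3} — OK.
(4) 7 / 7 = 1, so 7 divides 7 — OK.
(5) e × c = 17 × 24 = 408 — OK.
(6) |17 − 16| = 1 — OK.
(7) e = 17, not > 19; antecedent false, conditional vacuously true — OK.
(8) b² + h² = 1² + 21² = 1 + 441 = 442, not 444 — violated.
(9) h + d = 21 + 16 = 37; 37 > 34, bound 34 not met — violated.
(10) c = 24 > 23, so we need g ≤ 24; g = 22 ≤ 24 — OK.
(11) d = 16 is in {11, 19, 16, 17, 18} — OK.

Constraints 8 and 9 are violated.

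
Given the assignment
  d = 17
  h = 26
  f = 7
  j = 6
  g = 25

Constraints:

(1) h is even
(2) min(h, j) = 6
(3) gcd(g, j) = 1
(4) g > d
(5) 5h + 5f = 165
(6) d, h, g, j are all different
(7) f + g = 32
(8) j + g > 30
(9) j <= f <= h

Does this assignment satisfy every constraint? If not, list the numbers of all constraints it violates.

None — every constraint holds.

(1) h = 26 is even  OK
(2) min(26, 6) = 6  OK
(3) gcd(25, 6) = 1  OK
(4) g = 25, d = 17; 25 > 17  OK
(5) 5h + 5f = 5(26) + 5(7) = 165  OK
(6) values 17, 26, 25, 6 are pairwise distinct  OK
(7) f + g = 7 + 25 = 32  OK
(8) j + g = 6 + 25 = 31; 31 > 30  OK
(9) values 6 <= 7 <= 26  OK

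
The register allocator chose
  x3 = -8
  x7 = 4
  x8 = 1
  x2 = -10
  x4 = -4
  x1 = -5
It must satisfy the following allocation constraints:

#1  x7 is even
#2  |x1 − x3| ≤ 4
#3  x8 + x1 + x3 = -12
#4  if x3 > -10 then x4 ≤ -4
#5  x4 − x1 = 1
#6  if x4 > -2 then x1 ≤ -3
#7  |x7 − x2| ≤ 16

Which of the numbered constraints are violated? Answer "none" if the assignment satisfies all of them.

None — every constraint holds.

#1 x7 = 4 is even — holds.
#2 |-5 − (-8)| = 3; 3 ≤ 4 — holds.
#3 x8 + x1 + x3 = 1 + (-5) + (-8) = -12 — holds.
#4 x3 = -8 > -10, so we need x4 ≤ -4; x4 = -4 ≤ -4 — holds.
#5 x4 − x1 = -4 − (-5) = 1 — holds.
#6 x4 = -4, not > -2; antecedent false, conditional vacuously true — holds.
#7 |4 − (-10)| = 14; 14 ≤ 16 — holds.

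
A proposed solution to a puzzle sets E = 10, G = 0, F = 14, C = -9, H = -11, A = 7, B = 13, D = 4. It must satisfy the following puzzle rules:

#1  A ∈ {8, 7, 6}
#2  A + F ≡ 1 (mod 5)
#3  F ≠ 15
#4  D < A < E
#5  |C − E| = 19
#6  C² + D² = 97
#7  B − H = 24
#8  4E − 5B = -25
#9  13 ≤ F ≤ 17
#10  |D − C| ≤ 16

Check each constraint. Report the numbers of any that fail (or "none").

#1 A = 7 is in {8, 7, 6} — holds.
#2 A + F = 21; 21 mod 5 = 1 — holds.
#3 F = 14, and 14 ≠ 15 — holds.
#4 values 4 < 7 < 10 — holds.
#5 |-9 − 10| = 19 — holds.
#6 C² + D² = (-9)² + 4² = 81 + 16 = 97 — holds.
#7 B − H = 13 − (-11) = 24 — holds.
#8 4E − 5B = 4(10) − 5(13) = -25 — holds.
#9 F = 14 lies in [13, 17] — holds.
#10 |4 − (-9)| = 13; 13 ≤ 16 — holds.

None — every constraint holds.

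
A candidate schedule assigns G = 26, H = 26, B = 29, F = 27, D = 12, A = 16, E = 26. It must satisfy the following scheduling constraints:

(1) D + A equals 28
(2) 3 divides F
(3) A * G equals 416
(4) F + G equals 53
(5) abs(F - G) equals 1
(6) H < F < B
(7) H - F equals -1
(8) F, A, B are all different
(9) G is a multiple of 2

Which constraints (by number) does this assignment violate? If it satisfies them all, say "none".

No violations.

(1) D + A = 12 + 16 = 28 — holds.
(2) 27 / 3 = 9, so 3 divides 27 — holds.
(3) A * G = 16 * 26 = 416 — holds.
(4) F + G = 27 + 26 = 53 — holds.
(5) abs(27 - 26) = 1 — holds.
(6) values 26 < 27 < 29 — holds.
(7) H - F = 26 - 27 = -1 — holds.
(8) values 27, 16, 29 are pairwise distinct — holds.
(9) 26 / 2 = 13, so 2 divides 26 — holds.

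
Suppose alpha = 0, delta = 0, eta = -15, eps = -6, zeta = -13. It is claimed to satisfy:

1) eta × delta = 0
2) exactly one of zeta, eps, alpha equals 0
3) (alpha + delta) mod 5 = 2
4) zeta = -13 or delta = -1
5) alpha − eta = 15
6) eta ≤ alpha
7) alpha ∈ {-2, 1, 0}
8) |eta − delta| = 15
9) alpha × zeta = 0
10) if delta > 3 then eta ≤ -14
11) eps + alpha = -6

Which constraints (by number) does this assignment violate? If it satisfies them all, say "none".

Constraint 3 is violated.

1) eta × delta = -15 × 0 = 0  holds
2) zeta=-13, eps=-6, alpha=0; 1 of them equals 0  holds
3) alpha + delta = 0; 0 mod 5 = 0, not 2  fails
4) zeta = -13 = -13 (first disjunct)  holds
5) alpha − eta = 0 − (-15) = 15  holds
6) eta = -15, alpha = 0; -15 ≤ 0  holds
7) alpha = 0 is in {-2, 1, 0}  holds
8) |-15 − 0| = 15  holds
9) alpha × zeta = 0 × (-13) = 0  holds
10) delta = 0, not > 3; antecedent false, conditional vacuously true  holds
11) eps + alpha = -6 + 0 = -6  holds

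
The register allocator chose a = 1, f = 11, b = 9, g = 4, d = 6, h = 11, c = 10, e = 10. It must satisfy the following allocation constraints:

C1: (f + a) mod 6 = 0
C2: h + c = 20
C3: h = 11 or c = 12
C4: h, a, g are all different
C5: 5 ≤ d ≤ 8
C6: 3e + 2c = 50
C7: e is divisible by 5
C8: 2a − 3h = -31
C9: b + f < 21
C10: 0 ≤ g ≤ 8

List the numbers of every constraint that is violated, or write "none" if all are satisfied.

Constraint 2 is violated.

C1: f + a = 12; 12 mod 6 = 0  holds
C2: h + c = 11 + 10 = 21, not 20  fails
C3: h = 11 = 11 (first disjunct)  holds
C4: values 11, 1, 4 are pairwise distinct  holds
C5: d = 6 lies in [5, 8]  holds
C6: 3e + 2c = 3(10) + 2(10) = 50  holds
C7: 10 / 5 = 2, so 5 divides 10  holds
C8: 2a − 3h = 2(1) − 3(11) = -31  holds
C9: b + f = 9 + 11 = 20; 20 < 21  holds
C10: g = 4 lies in [0, 8]  holds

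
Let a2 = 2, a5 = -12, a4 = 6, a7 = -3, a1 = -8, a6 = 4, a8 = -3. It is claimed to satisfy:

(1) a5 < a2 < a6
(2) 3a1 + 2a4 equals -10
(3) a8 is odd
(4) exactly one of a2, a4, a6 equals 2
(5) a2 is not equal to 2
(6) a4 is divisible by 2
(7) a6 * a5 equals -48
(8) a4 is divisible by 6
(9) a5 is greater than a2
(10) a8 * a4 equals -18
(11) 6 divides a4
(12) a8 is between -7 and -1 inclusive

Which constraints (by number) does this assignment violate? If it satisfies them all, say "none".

(1) values -12 < 2 < 4 — holds.
(2) 3a1 + 2a4 = 3(-8) + 2(6) = -12, not -10 — does not hold.
(3) a8 = -3 is odd — holds.
(4) a2=2, a4=6, a6=4; 1 of them equals 2 — holds.
(5) a2 = 2, but 2 is required to differ — does not hold.
(6) 6 / 2 = 3, so 2 divides 6 — holds.
(7) a6 * a5 = 4 * (-12) = -48 — holds.
(8) 6 / 6 = 1, so 6 divides 6 — holds.
(9) a5 = -12, a2 = 2; -12 ≤ 2 (want >) — does not hold.
(10) a8 * a4 = -3 * 6 = -18 — holds.
(11) 6 / 6 = 1, so 6 divides 6 — holds.
(12) a8 = -3 lies in [-7, -1] — holds.

Violated: 2, 5, and 9.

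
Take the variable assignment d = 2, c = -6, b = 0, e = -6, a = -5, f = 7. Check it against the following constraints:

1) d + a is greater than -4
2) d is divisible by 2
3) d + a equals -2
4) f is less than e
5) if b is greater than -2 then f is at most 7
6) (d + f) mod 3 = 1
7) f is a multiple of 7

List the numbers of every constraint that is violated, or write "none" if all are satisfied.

Constraints 3, 4, 6 are violated.

1) d + a = 2 + (-5) = -3; -3 > -4 — holds.
2) 2 / 2 = 1, so 2 divides 2 — holds.
3) d + a = 2 + (-5) = -3, not -2 — fails.
4) f = 7, e = -6; 7 ≥ -6 (want <) — fails.
5) b = 0 > -2, so we need f ≤ 7; f = 7 ≤ 7 — holds.
6) d + f = 9; 9 mod 3 = 0, not 1 — fails.
7) 7 / 7 = 1, so 7 divides 7 — holds.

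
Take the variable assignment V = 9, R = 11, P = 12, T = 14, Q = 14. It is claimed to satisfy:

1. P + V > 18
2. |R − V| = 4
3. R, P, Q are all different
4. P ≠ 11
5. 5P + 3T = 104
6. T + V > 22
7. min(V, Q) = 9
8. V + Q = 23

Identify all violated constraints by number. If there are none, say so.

1. P + V = 12 + 9 = 21; 21 > 18  yes
2. |11 − 9| = 2, not 4  no
3. values 11, 12, 14 are pairwise distinct  yes
4. P = 12, and 12 ≠ 11  yes
5. 5P + 3T = 5(12) + 3(14) = 102, not 104  no
6. T + V = 14 + 9 = 23; 23 > 22  yes
7. min(9, 14) = 9  yes
8. V + Q = 9 + 14 = 23  yes

Violated: 2, 5.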